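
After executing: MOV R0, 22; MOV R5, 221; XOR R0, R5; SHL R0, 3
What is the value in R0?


Register state trace:
  MOV R0, 22  → R0 = 22 (0b00010110)
  MOV R5, 221  → R5 = 221 (0b11011101)
  XOR R0, R5  → R0 = 22 XOR 221 = 203 (0b11001011)
  SHL R0, 3  → R0 = 203 << 3 = 1624
Final: R0 = 1624

1624


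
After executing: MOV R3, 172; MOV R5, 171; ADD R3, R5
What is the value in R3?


Register state trace:
  MOV R3, 172  → R3 = 172
  MOV R5, 171  → R5 = 171
  ADD R3, R5  → R3 = 172 + 171 = 343
Final: R3 = 343

343


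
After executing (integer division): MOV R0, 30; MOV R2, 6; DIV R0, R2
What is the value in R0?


Register state trace:
  MOV R0, 30  → R0 = 30
  MOV R2, 6  → R2 = 6
  DIV R0, R2  → R0 = 30 // 6 = 5
Final: R0 = 5

5


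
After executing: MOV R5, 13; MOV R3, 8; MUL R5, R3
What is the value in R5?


Register state trace:
  MOV R5, 13  → R5 = 13
  MOV R3, 8  → R3 = 8
  MUL R5, R3  → R5 = 13 * 8 = 104
Final: R5 = 104

104


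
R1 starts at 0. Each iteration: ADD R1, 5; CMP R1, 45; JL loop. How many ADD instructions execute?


Loop trace (R1 starts at 0, target 45, step 5):
  ADD #1: R1 = 0 + 5 = 5  → 5 < 45, loop
  ADD #2: R1 = 5 + 5 = 10  → 10 < 45, loop
  ADD #3: R1 = 10 + 5 = 15  → 15 < 45, loop
  ADD #4: R1 = 15 + 5 = 20  → 20 < 45, loop
  ADD #5: R1 = 20 + 5 = 25  → 25 < 45, loop
  ADD #6: R1 = 25 + 5 = 30  → 30 < 45, loop
  ADD #7: R1 = 30 + 5 = 35  → 35 < 45, loop
  ADD #8: R1 = 35 + 5 = 40  → 40 < 45, loop
  ADD #9: R1 = 40 + 5 = 45  → 45 >= 45, exit
Total ADD instructions: 9

9


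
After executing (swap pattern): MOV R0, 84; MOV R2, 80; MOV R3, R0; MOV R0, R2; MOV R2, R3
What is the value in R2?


Register state trace (swap pattern):
  MOV R0, 84  → R0 = 84
  MOV R2, 80  → R2 = 80
  MOV R3, R0  → R3 = 84  (save R0)
  MOV R0, R2  → R0 = 80  (R0 gets R2's value)
  MOV R2, R3  → R2 = 84  (R2 gets saved value)
Final: R2 = 84

84


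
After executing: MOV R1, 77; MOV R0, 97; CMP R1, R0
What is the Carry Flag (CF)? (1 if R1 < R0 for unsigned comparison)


Register state trace:
  MOV R1, 77  → R1 = 77
  MOV R0, 97  → R0 = 97
  CMP R1, R0  → unsigned 77 - 97: borrow occurs
  77 < 97, so CF = 1
CF = 1

1


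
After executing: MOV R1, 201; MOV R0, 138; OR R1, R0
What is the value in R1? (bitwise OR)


Register state trace:
  MOV R1, 201  → R1 = 201 (0b11001001)
  MOV R0, 138  → R0 = 138 (0b10001010)
  OR R1, R0   → R1 = 201 OR 138 = 203 (0b11001011)
Final: R1 = 203

203


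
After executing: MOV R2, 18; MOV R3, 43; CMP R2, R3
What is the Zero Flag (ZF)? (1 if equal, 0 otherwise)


Register state trace:
  MOV R2, 18  → R2 = 18
  MOV R3, 43  → R3 = 43
  CMP R2, R3  → computes 18 - 43 = -25
  Result is nonzero, so values are not equal
ZF = 0

0


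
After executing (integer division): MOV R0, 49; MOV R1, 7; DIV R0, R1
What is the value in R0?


Register state trace:
  MOV R0, 49  → R0 = 49
  MOV R1, 7  → R1 = 7
  DIV R0, R1  → R0 = 49 // 7 = 7
Final: R0 = 7

7


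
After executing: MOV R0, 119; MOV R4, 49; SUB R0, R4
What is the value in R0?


Register state trace:
  MOV R0, 119  → R0 = 119
  MOV R4, 49  → R4 = 49
  SUB R0, R4  → R0 = 119 - 49 = 70
Final: R0 = 70

70


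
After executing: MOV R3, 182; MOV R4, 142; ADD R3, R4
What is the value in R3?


Register state trace:
  MOV R3, 182  → R3 = 182
  MOV R4, 142  → R4 = 142
  ADD R3, R4  → R3 = 182 + 142 = 324
Final: R3 = 324

324


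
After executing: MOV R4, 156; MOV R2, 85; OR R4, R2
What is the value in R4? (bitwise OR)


Register state trace:
  MOV R4, 156  → R4 = 156 (0b10011100)
  MOV R2, 85  → R2 = 85 (0b01010101)
  OR R4, R2   → R4 = 156 OR 85 = 221 (0b11011101)
Final: R4 = 221

221


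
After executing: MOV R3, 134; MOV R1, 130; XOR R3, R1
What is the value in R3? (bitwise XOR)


Register state trace:
  MOV R3, 134  → R3 = 134 (0b10000110)
  MOV R1, 130  → R1 = 130 (0b10000010)
  XOR R3, R1  → R3 = 134 XOR 130 = 4 (0b00000100)
Final: R3 = 4

4


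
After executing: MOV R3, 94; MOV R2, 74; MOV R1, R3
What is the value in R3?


Register state trace:
  MOV R3, 94  → R3 = 94
  MOV R2, 74  → R2 = 74
  MOV R1, R3  → R1 = 94
Final: R3 = 94

94


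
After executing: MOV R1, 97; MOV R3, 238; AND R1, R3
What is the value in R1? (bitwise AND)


Register state trace:
  MOV R1, 97  → R1 = 97 (0b01100001)
  MOV R3, 238  → R3 = 238 (0b11101110)
  AND R1, R3  → R1 = 97 AND 238 = 96 (0b01100000)
Final: R1 = 96

96


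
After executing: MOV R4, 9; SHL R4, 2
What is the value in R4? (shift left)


Register state trace:
  MOV R4, 9  → R4 = 9
  SHL R4, 2  → R4 = 9 << 2 = 9 * 2^2 = 36
Final: R4 = 36

36


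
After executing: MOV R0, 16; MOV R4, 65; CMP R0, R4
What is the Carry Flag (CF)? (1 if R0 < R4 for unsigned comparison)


Register state trace:
  MOV R0, 16  → R0 = 16
  MOV R4, 65  → R4 = 65
  CMP R0, R4  → unsigned 16 - 65: borrow occurs
  16 < 65, so CF = 1
CF = 1

1


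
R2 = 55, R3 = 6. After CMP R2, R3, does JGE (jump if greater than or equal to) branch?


Trace:
  R2 = 55, R3 = 6
  CMP R2, R3  → compares 55 vs 6
  JGE checks: is 55 greater than or equal to 6?
  55 > 6, so condition is true
Branch taken: Yes

Yes


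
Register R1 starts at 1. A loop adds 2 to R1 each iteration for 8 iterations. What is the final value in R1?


Starting value: R1 = 1
  Iter 1: R1 = 1 + 2 = 3
  Iter 2: R1 = 3 + 2 = 5
  Iter 3: R1 = 5 + 2 = 7
  Iter 4: R1 = 7 + 2 = 9
  Iter 5: R1 = 9 + 2 = 11
  Iter 6: R1 = 11 + 2 = 13
  Iter 7: R1 = 13 + 2 = 15
  Iter 8: R1 = 15 + 2 = 17
Final: R1 = 17

17


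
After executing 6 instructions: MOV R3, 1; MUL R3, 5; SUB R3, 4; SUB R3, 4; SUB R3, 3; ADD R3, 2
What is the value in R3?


Register state trace:
  MOV R3, 1  → R3 = 1
  MUL R3, 5  → R3 = 1 * 5 = 5
  SUB R3, 4  → R3 = 5 - 4 = 1
  SUB R3, 4  → R3 = 1 - 4 = -3
  SUB R3, 3  → R3 = -3 - 3 = -6
  ADD R3, 2  → R3 = -6 + 2 = -4
Final: R3 = -4

-4


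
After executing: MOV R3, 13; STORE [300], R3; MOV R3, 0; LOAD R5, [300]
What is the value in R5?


Register and memory trace:
  MOV R3, 13  → R3 = 13
  STORE [300], R3  → mem[300] = 13
  MOV R3, 0  → R3 = 0
  LOAD R5, [300]  → R5 = mem[300] = 13
Final: R5 = 13

13


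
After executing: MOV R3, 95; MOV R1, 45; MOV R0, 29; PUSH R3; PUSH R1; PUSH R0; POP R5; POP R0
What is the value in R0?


Stack trace (top is rightmost):
  MOV R3, 95  → R3 = 95
  MOV R1, 45  → R1 = 45
  MOV R0, 29  → R0 = 29
  PUSH R3  → stack: [95]
  PUSH R1  → stack: [95, 45]
  PUSH R0  → stack: [95, 45, 29]
  POP R5  → R5 = 29, stack: [95, 45]
  POP R0  → R0 = 45, stack: [95]
Final: R0 = 45

45


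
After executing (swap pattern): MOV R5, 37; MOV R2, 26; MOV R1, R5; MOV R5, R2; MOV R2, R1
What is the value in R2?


Register state trace (swap pattern):
  MOV R5, 37  → R5 = 37
  MOV R2, 26  → R2 = 26
  MOV R1, R5  → R1 = 37  (save R5)
  MOV R5, R2  → R5 = 26  (R5 gets R2's value)
  MOV R2, R1  → R2 = 37  (R2 gets saved value)
Final: R2 = 37

37


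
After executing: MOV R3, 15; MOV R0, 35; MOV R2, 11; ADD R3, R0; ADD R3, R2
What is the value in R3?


Register state trace:
  MOV R3, 15  → R3 = 15
  MOV R0, 35  → R0 = 35
  MOV R2, 11  → R2 = 11
  ADD R3, R0  → R3 = 15 + 35 = 50
  ADD R3, R2  → R3 = 50 + 11 = 61
Final: R3 = 61

61


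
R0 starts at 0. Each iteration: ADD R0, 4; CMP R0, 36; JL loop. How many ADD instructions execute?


Loop trace (R0 starts at 0, target 36, step 4):
  ADD #1: R0 = 0 + 4 = 4  → 4 < 36, loop
  ADD #2: R0 = 4 + 4 = 8  → 8 < 36, loop
  ADD #3: R0 = 8 + 4 = 12  → 12 < 36, loop
  ADD #4: R0 = 12 + 4 = 16  → 16 < 36, loop
  ADD #5: R0 = 16 + 4 = 20  → 20 < 36, loop
  ADD #6: R0 = 20 + 4 = 24  → 24 < 36, loop
  ADD #7: R0 = 24 + 4 = 28  → 28 < 36, loop
  ADD #8: R0 = 28 + 4 = 32  → 32 < 36, loop
  ADD #9: R0 = 32 + 4 = 36  → 36 >= 36, exit
Total ADD instructions: 9

9


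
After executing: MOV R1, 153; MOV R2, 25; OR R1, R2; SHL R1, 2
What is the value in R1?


Register state trace:
  MOV R1, 153  → R1 = 153 (0b10011001)
  MOV R2, 25  → R2 = 25 (0b00011001)
  OR R1, R2  → R1 = 153 OR 25 = 153 (0b10011001)
  SHL R1, 2  → R1 = 153 << 2 = 612
Final: R1 = 612

612


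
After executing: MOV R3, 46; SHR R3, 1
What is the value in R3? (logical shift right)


Register state trace:
  MOV R3, 46  → R3 = 46
  SHR R3, 1  → R3 = 46 >> 1 = 46 // 2^1 = 23
Final: R3 = 23

23


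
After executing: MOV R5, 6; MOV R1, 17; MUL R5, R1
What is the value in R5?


Register state trace:
  MOV R5, 6  → R5 = 6
  MOV R1, 17  → R1 = 17
  MUL R5, R1  → R5 = 6 * 17 = 102
Final: R5 = 102

102


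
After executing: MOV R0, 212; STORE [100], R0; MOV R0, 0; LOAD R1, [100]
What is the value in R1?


Register and memory trace:
  MOV R0, 212  → R0 = 212
  STORE [100], R0  → mem[100] = 212
  MOV R0, 0  → R0 = 0
  LOAD R1, [100]  → R1 = mem[100] = 212
Final: R1 = 212

212


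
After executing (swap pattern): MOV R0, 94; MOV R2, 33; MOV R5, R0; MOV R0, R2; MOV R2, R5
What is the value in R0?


Register state trace (swap pattern):
  MOV R0, 94  → R0 = 94
  MOV R2, 33  → R2 = 33
  MOV R5, R0  → R5 = 94  (save R0)
  MOV R0, R2  → R0 = 33  (R0 gets R2's value)
  MOV R2, R5  → R2 = 94  (R2 gets saved value)
Final: R0 = 33

33


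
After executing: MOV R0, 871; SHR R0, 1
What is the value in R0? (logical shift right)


Register state trace:
  MOV R0, 871  → R0 = 871
  SHR R0, 1  → R0 = 871 >> 1 = 871 // 2^1 = 435
Final: R0 = 435

435


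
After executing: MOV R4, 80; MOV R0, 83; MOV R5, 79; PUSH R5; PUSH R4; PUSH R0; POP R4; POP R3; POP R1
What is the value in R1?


Stack trace (top is rightmost):
  MOV R4, 80  → R4 = 80
  MOV R0, 83  → R0 = 83
  MOV R5, 79  → R5 = 79
  PUSH R5  → stack: [79]
  PUSH R4  → stack: [79, 80]
  PUSH R0  → stack: [79, 80, 83]
  POP R4  → R4 = 83, stack: [79, 80]
  POP R3  → R3 = 80, stack: [79]
  POP R1  → R1 = 79, stack: []
Final: R1 = 79

79


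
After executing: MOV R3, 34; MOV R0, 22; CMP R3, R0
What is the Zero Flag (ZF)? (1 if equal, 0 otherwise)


Register state trace:
  MOV R3, 34  → R3 = 34
  MOV R0, 22  → R0 = 22
  CMP R3, R0  → computes 34 - 22 = 12
  Result is nonzero, so values are not equal
ZF = 0

0


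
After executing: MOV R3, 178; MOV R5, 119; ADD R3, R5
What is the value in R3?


Register state trace:
  MOV R3, 178  → R3 = 178
  MOV R5, 119  → R5 = 119
  ADD R3, R5  → R3 = 178 + 119 = 297
Final: R3 = 297

297


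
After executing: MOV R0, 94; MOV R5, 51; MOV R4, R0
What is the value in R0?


Register state trace:
  MOV R0, 94  → R0 = 94
  MOV R5, 51  → R5 = 51
  MOV R4, R0  → R4 = 94
Final: R0 = 94

94


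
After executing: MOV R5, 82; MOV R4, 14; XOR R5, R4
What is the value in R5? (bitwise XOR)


Register state trace:
  MOV R5, 82  → R5 = 82 (0b01010010)
  MOV R4, 14  → R4 = 14 (0b00001110)
  XOR R5, R4  → R5 = 82 XOR 14 = 92 (0b01011100)
Final: R5 = 92

92


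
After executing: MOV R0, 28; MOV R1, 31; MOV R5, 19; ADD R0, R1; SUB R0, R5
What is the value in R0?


Register state trace:
  MOV R0, 28  → R0 = 28
  MOV R1, 31  → R1 = 31
  MOV R5, 19  → R5 = 19
  ADD R0, R1  → R0 = 28 + 31 = 59
  SUB R0, R5  → R0 = 59 - 19 = 40
Final: R0 = 40

40


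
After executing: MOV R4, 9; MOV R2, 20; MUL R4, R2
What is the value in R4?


Register state trace:
  MOV R4, 9  → R4 = 9
  MOV R2, 20  → R2 = 20
  MUL R4, R2  → R4 = 9 * 20 = 180
Final: R4 = 180

180


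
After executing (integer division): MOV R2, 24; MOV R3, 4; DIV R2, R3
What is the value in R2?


Register state trace:
  MOV R2, 24  → R2 = 24
  MOV R3, 4  → R3 = 4
  DIV R2, R3  → R2 = 24 // 4 = 6
Final: R2 = 6

6


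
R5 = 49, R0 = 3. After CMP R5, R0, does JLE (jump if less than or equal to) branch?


Trace:
  R5 = 49, R0 = 3
  CMP R5, R0  → compares 49 vs 3
  JLE checks: is 49 less than or equal to 3?
  49 > 3, so condition is false
Branch taken: No

No


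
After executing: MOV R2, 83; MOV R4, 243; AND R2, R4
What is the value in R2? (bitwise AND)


Register state trace:
  MOV R2, 83  → R2 = 83 (0b01010011)
  MOV R4, 243  → R4 = 243 (0b11110011)
  AND R2, R4  → R2 = 83 AND 243 = 83 (0b01010011)
Final: R2 = 83

83


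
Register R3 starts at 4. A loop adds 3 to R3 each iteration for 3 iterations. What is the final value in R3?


Starting value: R3 = 4
  Iter 1: R3 = 4 + 3 = 7
  Iter 2: R3 = 7 + 3 = 10
  Iter 3: R3 = 10 + 3 = 13
Final: R3 = 13

13


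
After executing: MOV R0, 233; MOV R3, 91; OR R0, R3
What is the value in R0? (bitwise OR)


Register state trace:
  MOV R0, 233  → R0 = 233 (0b11101001)
  MOV R3, 91  → R3 = 91 (0b01011011)
  OR R0, R3   → R0 = 233 OR 91 = 251 (0b11111011)
Final: R0 = 251

251


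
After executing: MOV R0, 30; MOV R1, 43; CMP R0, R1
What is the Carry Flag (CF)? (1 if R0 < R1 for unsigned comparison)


Register state trace:
  MOV R0, 30  → R0 = 30
  MOV R1, 43  → R1 = 43
  CMP R0, R1  → unsigned 30 - 43: borrow occurs
  30 < 43, so CF = 1
CF = 1

1


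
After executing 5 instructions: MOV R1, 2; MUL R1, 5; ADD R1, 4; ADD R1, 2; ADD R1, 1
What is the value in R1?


Register state trace:
  MOV R1, 2  → R1 = 2
  MUL R1, 5  → R1 = 2 * 5 = 10
  ADD R1, 4  → R1 = 10 + 4 = 14
  ADD R1, 2  → R1 = 14 + 2 = 16
  ADD R1, 1  → R1 = 16 + 1 = 17
Final: R1 = 17

17


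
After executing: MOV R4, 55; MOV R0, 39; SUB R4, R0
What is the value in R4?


Register state trace:
  MOV R4, 55  → R4 = 55
  MOV R0, 39  → R0 = 39
  SUB R4, R0  → R4 = 55 - 39 = 16
Final: R4 = 16

16


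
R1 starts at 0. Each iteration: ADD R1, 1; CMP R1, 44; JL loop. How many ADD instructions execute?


Loop trace (R1 starts at 0, target 44, step 1):
  ADD #1: R1 = 0 + 1 = 1  → 1 < 44, loop
  ADD #2: R1 = 1 + 1 = 2  → 2 < 44, loop
  ADD #3: R1 = 2 + 1 = 3  → 3 < 44, loop
  ADD #4: R1 = 3 + 1 = 4  → 4 < 44, loop
  ADD #5: R1 = 4 + 1 = 5  → 5 < 44, loop
  ADD #6: R1 = 5 + 1 = 6  → 6 < 44, loop
  ADD #7: R1 = 6 + 1 = 7  → 7 < 44, loop
  ADD #8: R1 = 7 + 1 = 8  → 8 < 44, loop
  ADD #9: R1 = 8 + 1 = 9  → 9 < 44, loop
  ADD #10: R1 = 9 + 1 = 10  → 10 < 44, loop
  ADD #11: R1 = 10 + 1 = 11  → 11 < 44, loop
  ADD #12: R1 = 11 + 1 = 12  → 12 < 44, loop
  ADD #13: R1 = 12 + 1 = 13  → 13 < 44, loop
  ADD #14: R1 = 13 + 1 = 14  → 14 < 44, loop
  ADD #15: R1 = 14 + 1 = 15  → 15 < 44, loop
  ADD #16: R1 = 15 + 1 = 16  → 16 < 44, loop
  ADD #17: R1 = 16 + 1 = 17  → 17 < 44, loop
  ADD #18: R1 = 17 + 1 = 18  → 18 < 44, loop
  ADD #19: R1 = 18 + 1 = 19  → 19 < 44, loop
  ADD #20: R1 = 19 + 1 = 20  → 20 < 44, loop
  ADD #21: R1 = 20 + 1 = 21  → 21 < 44, loop
  ADD #22: R1 = 21 + 1 = 22  → 22 < 44, loop
  ADD #23: R1 = 22 + 1 = 23  → 23 < 44, loop
  ADD #24: R1 = 23 + 1 = 24  → 24 < 44, loop
  ADD #25: R1 = 24 + 1 = 25  → 25 < 44, loop
  ADD #26: R1 = 25 + 1 = 26  → 26 < 44, loop
  ADD #27: R1 = 26 + 1 = 27  → 27 < 44, loop
  ADD #28: R1 = 27 + 1 = 28  → 28 < 44, loop
  ADD #29: R1 = 28 + 1 = 29  → 29 < 44, loop
  ADD #30: R1 = 29 + 1 = 30  → 30 < 44, loop
  ADD #31: R1 = 30 + 1 = 31  → 31 < 44, loop
  ADD #32: R1 = 31 + 1 = 32  → 32 < 44, loop
  ADD #33: R1 = 32 + 1 = 33  → 33 < 44, loop
  ADD #34: R1 = 33 + 1 = 34  → 34 < 44, loop
  ADD #35: R1 = 34 + 1 = 35  → 35 < 44, loop
  ADD #36: R1 = 35 + 1 = 36  → 36 < 44, loop
  ADD #37: R1 = 36 + 1 = 37  → 37 < 44, loop
  ADD #38: R1 = 37 + 1 = 38  → 38 < 44, loop
  ADD #39: R1 = 38 + 1 = 39  → 39 < 44, loop
  ADD #40: R1 = 39 + 1 = 40  → 40 < 44, loop
  ADD #41: R1 = 40 + 1 = 41  → 41 < 44, loop
  ADD #42: R1 = 41 + 1 = 42  → 42 < 44, loop
  ADD #43: R1 = 42 + 1 = 43  → 43 < 44, loop
  ADD #44: R1 = 43 + 1 = 44  → 44 >= 44, exit
Total ADD instructions: 44

44


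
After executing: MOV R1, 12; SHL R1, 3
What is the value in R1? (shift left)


Register state trace:
  MOV R1, 12  → R1 = 12
  SHL R1, 3  → R1 = 12 << 3 = 12 * 2^3 = 96
Final: R1 = 96

96


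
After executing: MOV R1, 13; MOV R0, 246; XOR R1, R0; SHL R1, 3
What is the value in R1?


Register state trace:
  MOV R1, 13  → R1 = 13 (0b00001101)
  MOV R0, 246  → R0 = 246 (0b11110110)
  XOR R1, R0  → R1 = 13 XOR 246 = 251 (0b11111011)
  SHL R1, 3  → R1 = 251 << 3 = 2008
Final: R1 = 2008

2008


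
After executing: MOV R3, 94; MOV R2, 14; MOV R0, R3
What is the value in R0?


Register state trace:
  MOV R3, 94  → R3 = 94
  MOV R2, 14  → R2 = 14
  MOV R0, R3  → R0 = 94
Final: R0 = 94

94


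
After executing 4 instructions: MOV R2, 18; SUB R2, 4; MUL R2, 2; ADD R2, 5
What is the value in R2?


Register state trace:
  MOV R2, 18  → R2 = 18
  SUB R2, 4  → R2 = 18 - 4 = 14
  MUL R2, 2  → R2 = 14 * 2 = 28
  ADD R2, 5  → R2 = 28 + 5 = 33
Final: R2 = 33

33


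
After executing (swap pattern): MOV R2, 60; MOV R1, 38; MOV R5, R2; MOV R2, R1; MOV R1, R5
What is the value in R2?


Register state trace (swap pattern):
  MOV R2, 60  → R2 = 60
  MOV R1, 38  → R1 = 38
  MOV R5, R2  → R5 = 60  (save R2)
  MOV R2, R1  → R2 = 38  (R2 gets R1's value)
  MOV R1, R5  → R1 = 60  (R1 gets saved value)
Final: R2 = 38

38


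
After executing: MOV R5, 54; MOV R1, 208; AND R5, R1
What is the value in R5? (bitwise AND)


Register state trace:
  MOV R5, 54  → R5 = 54 (0b00110110)
  MOV R1, 208  → R1 = 208 (0b11010000)
  AND R5, R1  → R5 = 54 AND 208 = 16 (0b00010000)
Final: R5 = 16

16


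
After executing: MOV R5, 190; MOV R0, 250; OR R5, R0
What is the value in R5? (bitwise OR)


Register state trace:
  MOV R5, 190  → R5 = 190 (0b10111110)
  MOV R0, 250  → R0 = 250 (0b11111010)
  OR R5, R0   → R5 = 190 OR 250 = 254 (0b11111110)
Final: R5 = 254

254


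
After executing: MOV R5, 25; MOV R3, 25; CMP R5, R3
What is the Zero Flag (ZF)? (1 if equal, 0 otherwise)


Register state trace:
  MOV R5, 25  → R5 = 25
  MOV R3, 25  → R3 = 25
  CMP R5, R3  → computes 25 - 25 = 0
  Result is zero, so values are equal
ZF = 1

1


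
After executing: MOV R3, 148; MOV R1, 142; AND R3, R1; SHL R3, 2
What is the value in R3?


Register state trace:
  MOV R3, 148  → R3 = 148 (0b10010100)
  MOV R1, 142  → R1 = 142 (0b10001110)
  AND R3, R1  → R3 = 148 AND 142 = 132 (0b10000100)
  SHL R3, 2  → R3 = 132 << 2 = 528
Final: R3 = 528

528


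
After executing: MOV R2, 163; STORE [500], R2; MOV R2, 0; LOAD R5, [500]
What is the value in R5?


Register and memory trace:
  MOV R2, 163  → R2 = 163
  STORE [500], R2  → mem[500] = 163
  MOV R2, 0  → R2 = 0
  LOAD R5, [500]  → R5 = mem[500] = 163
Final: R5 = 163

163


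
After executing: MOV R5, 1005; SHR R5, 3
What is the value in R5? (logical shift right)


Register state trace:
  MOV R5, 1005  → R5 = 1005
  SHR R5, 3  → R5 = 1005 >> 3 = 1005 // 2^3 = 125
Final: R5 = 125

125


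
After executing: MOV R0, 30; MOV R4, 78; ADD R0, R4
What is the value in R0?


Register state trace:
  MOV R0, 30  → R0 = 30
  MOV R4, 78  → R4 = 78
  ADD R0, R4  → R0 = 30 + 78 = 108
Final: R0 = 108

108


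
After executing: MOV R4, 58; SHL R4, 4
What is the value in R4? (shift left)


Register state trace:
  MOV R4, 58  → R4 = 58
  SHL R4, 4  → R4 = 58 << 4 = 58 * 2^4 = 928
Final: R4 = 928

928


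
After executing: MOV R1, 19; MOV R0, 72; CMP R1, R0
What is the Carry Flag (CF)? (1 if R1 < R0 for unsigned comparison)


Register state trace:
  MOV R1, 19  → R1 = 19
  MOV R0, 72  → R0 = 72
  CMP R1, R0  → unsigned 19 - 72: borrow occurs
  19 < 72, so CF = 1
CF = 1

1


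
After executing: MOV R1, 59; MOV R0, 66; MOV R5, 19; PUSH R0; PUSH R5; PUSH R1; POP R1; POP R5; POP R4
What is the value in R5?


Stack trace (top is rightmost):
  MOV R1, 59  → R1 = 59
  MOV R0, 66  → R0 = 66
  MOV R5, 19  → R5 = 19
  PUSH R0  → stack: [66]
  PUSH R5  → stack: [66, 19]
  PUSH R1  → stack: [66, 19, 59]
  POP R1  → R1 = 59, stack: [66, 19]
  POP R5  → R5 = 19, stack: [66]
  POP R4  → R4 = 66, stack: []
Final: R5 = 19

19


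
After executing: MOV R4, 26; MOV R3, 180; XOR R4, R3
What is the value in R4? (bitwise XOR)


Register state trace:
  MOV R4, 26  → R4 = 26 (0b00011010)
  MOV R3, 180  → R3 = 180 (0b10110100)
  XOR R4, R3  → R4 = 26 XOR 180 = 174 (0b10101110)
Final: R4 = 174

174


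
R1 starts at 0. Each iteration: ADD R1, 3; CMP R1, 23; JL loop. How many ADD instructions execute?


Loop trace (R1 starts at 0, target 23, step 3):
  ADD #1: R1 = 0 + 3 = 3  → 3 < 23, loop
  ADD #2: R1 = 3 + 3 = 6  → 6 < 23, loop
  ADD #3: R1 = 6 + 3 = 9  → 9 < 23, loop
  ADD #4: R1 = 9 + 3 = 12  → 12 < 23, loop
  ADD #5: R1 = 12 + 3 = 15  → 15 < 23, loop
  ADD #6: R1 = 15 + 3 = 18  → 18 < 23, loop
  ADD #7: R1 = 18 + 3 = 21  → 21 < 23, loop
  ADD #8: R1 = 21 + 3 = 24  → 24 >= 23, exit
Total ADD instructions: 8

8


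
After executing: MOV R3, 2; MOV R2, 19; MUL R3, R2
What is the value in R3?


Register state trace:
  MOV R3, 2  → R3 = 2
  MOV R2, 19  → R2 = 19
  MUL R3, R2  → R3 = 2 * 19 = 38
Final: R3 = 38

38


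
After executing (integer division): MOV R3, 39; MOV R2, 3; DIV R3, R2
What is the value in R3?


Register state trace:
  MOV R3, 39  → R3 = 39
  MOV R2, 3  → R2 = 3
  DIV R3, R2  → R3 = 39 // 3 = 13
Final: R3 = 13

13


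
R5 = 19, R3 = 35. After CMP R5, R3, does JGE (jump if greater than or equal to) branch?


Trace:
  R5 = 19, R3 = 35
  CMP R5, R3  → compares 19 vs 35
  JGE checks: is 19 greater than or equal to 35?
  19 < 35, so condition is false
Branch taken: No

No


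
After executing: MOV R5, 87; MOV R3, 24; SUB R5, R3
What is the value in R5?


Register state trace:
  MOV R5, 87  → R5 = 87
  MOV R3, 24  → R3 = 24
  SUB R5, R3  → R5 = 87 - 24 = 63
Final: R5 = 63

63


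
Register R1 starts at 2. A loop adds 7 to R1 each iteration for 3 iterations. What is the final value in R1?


Starting value: R1 = 2
  Iter 1: R1 = 2 + 7 = 9
  Iter 2: R1 = 9 + 7 = 16
  Iter 3: R1 = 16 + 7 = 23
Final: R1 = 23

23


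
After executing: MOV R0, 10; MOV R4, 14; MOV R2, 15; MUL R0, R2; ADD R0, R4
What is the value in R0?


Register state trace:
  MOV R0, 10  → R0 = 10
  MOV R4, 14  → R4 = 14
  MOV R2, 15  → R2 = 15
  MUL R0, R2  → R0 = 10 * 15 = 150
  ADD R0, R4  → R0 = 150 + 14 = 164
Final: R0 = 164

164


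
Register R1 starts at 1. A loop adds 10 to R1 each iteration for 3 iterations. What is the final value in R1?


Starting value: R1 = 1
  Iter 1: R1 = 1 + 10 = 11
  Iter 2: R1 = 11 + 10 = 21
  Iter 3: R1 = 21 + 10 = 31
Final: R1 = 31

31


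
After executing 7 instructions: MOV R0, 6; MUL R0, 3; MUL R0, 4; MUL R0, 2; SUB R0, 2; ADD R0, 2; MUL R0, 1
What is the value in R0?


Register state trace:
  MOV R0, 6  → R0 = 6
  MUL R0, 3  → R0 = 6 * 3 = 18
  MUL R0, 4  → R0 = 18 * 4 = 72
  MUL R0, 2  → R0 = 72 * 2 = 144
  SUB R0, 2  → R0 = 144 - 2 = 142
  ADD R0, 2  → R0 = 142 + 2 = 144
  MUL R0, 1  → R0 = 144 * 1 = 144
Final: R0 = 144

144


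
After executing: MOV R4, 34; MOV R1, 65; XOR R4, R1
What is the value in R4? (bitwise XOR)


Register state trace:
  MOV R4, 34  → R4 = 34 (0b00100010)
  MOV R1, 65  → R1 = 65 (0b01000001)
  XOR R4, R1  → R4 = 34 XOR 65 = 99 (0b01100011)
Final: R4 = 99

99


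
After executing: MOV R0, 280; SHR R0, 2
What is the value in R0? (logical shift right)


Register state trace:
  MOV R0, 280  → R0 = 280
  SHR R0, 2  → R0 = 280 >> 2 = 280 // 2^2 = 70
Final: R0 = 70

70


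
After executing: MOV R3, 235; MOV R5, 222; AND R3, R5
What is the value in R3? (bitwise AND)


Register state trace:
  MOV R3, 235  → R3 = 235 (0b11101011)
  MOV R5, 222  → R5 = 222 (0b11011110)
  AND R3, R5  → R3 = 235 AND 222 = 202 (0b11001010)
Final: R3 = 202

202


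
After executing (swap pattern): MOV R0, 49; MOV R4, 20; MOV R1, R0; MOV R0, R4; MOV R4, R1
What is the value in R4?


Register state trace (swap pattern):
  MOV R0, 49  → R0 = 49
  MOV R4, 20  → R4 = 20
  MOV R1, R0  → R1 = 49  (save R0)
  MOV R0, R4  → R0 = 20  (R0 gets R4's value)
  MOV R4, R1  → R4 = 49  (R4 gets saved value)
Final: R4 = 49

49


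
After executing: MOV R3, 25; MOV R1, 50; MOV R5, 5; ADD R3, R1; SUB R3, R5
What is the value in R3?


Register state trace:
  MOV R3, 25  → R3 = 25
  MOV R1, 50  → R1 = 50
  MOV R5, 5  → R5 = 5
  ADD R3, R1  → R3 = 25 + 50 = 75
  SUB R3, R5  → R3 = 75 - 5 = 70
Final: R3 = 70

70


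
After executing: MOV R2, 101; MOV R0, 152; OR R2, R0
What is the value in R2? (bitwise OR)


Register state trace:
  MOV R2, 101  → R2 = 101 (0b01100101)
  MOV R0, 152  → R0 = 152 (0b10011000)
  OR R2, R0   → R2 = 101 OR 152 = 253 (0b11111101)
Final: R2 = 253

253


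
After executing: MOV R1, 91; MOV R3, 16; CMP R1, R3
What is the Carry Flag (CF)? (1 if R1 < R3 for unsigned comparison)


Register state trace:
  MOV R1, 91  → R1 = 91
  MOV R3, 16  → R3 = 16
  CMP R1, R3  → unsigned 91 - 16: no borrow
  91 >= 16, so CF = 0
CF = 0

0


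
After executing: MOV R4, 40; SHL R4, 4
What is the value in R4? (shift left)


Register state trace:
  MOV R4, 40  → R4 = 40
  SHL R4, 4  → R4 = 40 << 4 = 40 * 2^4 = 640
Final: R4 = 640

640


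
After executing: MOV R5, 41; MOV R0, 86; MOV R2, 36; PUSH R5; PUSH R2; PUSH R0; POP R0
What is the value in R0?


Stack trace (top is rightmost):
  MOV R5, 41  → R5 = 41
  MOV R0, 86  → R0 = 86
  MOV R2, 36  → R2 = 36
  PUSH R5  → stack: [41]
  PUSH R2  → stack: [41, 36]
  PUSH R0  → stack: [41, 36, 86]
  POP R0  → R0 = 86, stack: [41, 36]
Final: R0 = 86

86


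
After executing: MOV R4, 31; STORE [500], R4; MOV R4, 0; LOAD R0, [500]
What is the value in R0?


Register and memory trace:
  MOV R4, 31  → R4 = 31
  STORE [500], R4  → mem[500] = 31
  MOV R4, 0  → R4 = 0
  LOAD R0, [500]  → R0 = mem[500] = 31
Final: R0 = 31

31


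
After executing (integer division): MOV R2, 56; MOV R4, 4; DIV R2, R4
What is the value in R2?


Register state trace:
  MOV R2, 56  → R2 = 56
  MOV R4, 4  → R4 = 4
  DIV R2, R4  → R2 = 56 // 4 = 14
Final: R2 = 14

14


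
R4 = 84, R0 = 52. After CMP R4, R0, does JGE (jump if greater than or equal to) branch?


Trace:
  R4 = 84, R0 = 52
  CMP R4, R0  → compares 84 vs 52
  JGE checks: is 84 greater than or equal to 52?
  84 > 52, so condition is true
Branch taken: Yes

Yes


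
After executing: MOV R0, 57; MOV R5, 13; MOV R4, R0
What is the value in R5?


Register state trace:
  MOV R0, 57  → R0 = 57
  MOV R5, 13  → R5 = 13
  MOV R4, R0  → R4 = 57
Final: R5 = 13

13


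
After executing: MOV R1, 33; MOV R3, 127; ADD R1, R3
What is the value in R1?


Register state trace:
  MOV R1, 33  → R1 = 33
  MOV R3, 127  → R3 = 127
  ADD R1, R3  → R1 = 33 + 127 = 160
Final: R1 = 160

160


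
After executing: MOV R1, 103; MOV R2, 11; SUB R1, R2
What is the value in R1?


Register state trace:
  MOV R1, 103  → R1 = 103
  MOV R2, 11  → R2 = 11
  SUB R1, R2  → R1 = 103 - 11 = 92
Final: R1 = 92

92


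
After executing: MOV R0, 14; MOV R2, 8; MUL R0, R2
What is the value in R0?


Register state trace:
  MOV R0, 14  → R0 = 14
  MOV R2, 8  → R2 = 8
  MUL R0, R2  → R0 = 14 * 8 = 112
Final: R0 = 112

112


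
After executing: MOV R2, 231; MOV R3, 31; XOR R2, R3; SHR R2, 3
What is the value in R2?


Register state trace:
  MOV R2, 231  → R2 = 231 (0b11100111)
  MOV R3, 31  → R3 = 31 (0b00011111)
  XOR R2, R3  → R2 = 231 XOR 31 = 248 (0b11111000)
  SHR R2, 3  → R2 = 248 >> 3 = 31
Final: R2 = 31

31


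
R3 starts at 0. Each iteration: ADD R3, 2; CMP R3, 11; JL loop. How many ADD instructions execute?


Loop trace (R3 starts at 0, target 11, step 2):
  ADD #1: R3 = 0 + 2 = 2  → 2 < 11, loop
  ADD #2: R3 = 2 + 2 = 4  → 4 < 11, loop
  ADD #3: R3 = 4 + 2 = 6  → 6 < 11, loop
  ADD #4: R3 = 6 + 2 = 8  → 8 < 11, loop
  ADD #5: R3 = 8 + 2 = 10  → 10 < 11, loop
  ADD #6: R3 = 10 + 2 = 12  → 12 >= 11, exit
Total ADD instructions: 6

6


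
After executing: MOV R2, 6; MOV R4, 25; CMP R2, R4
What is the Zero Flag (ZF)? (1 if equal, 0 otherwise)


Register state trace:
  MOV R2, 6  → R2 = 6
  MOV R4, 25  → R4 = 25
  CMP R2, R4  → computes 6 - 25 = -19
  Result is nonzero, so values are not equal
ZF = 0

0


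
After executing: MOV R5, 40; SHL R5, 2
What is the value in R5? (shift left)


Register state trace:
  MOV R5, 40  → R5 = 40
  SHL R5, 2  → R5 = 40 << 2 = 40 * 2^2 = 160
Final: R5 = 160

160


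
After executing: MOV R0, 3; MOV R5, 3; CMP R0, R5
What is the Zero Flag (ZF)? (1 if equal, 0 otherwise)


Register state trace:
  MOV R0, 3  → R0 = 3
  MOV R5, 3  → R5 = 3
  CMP R0, R5  → computes 3 - 3 = 0
  Result is zero, so values are equal
ZF = 1

1


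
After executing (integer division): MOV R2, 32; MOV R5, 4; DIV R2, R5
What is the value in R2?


Register state trace:
  MOV R2, 32  → R2 = 32
  MOV R5, 4  → R5 = 4
  DIV R2, R5  → R2 = 32 // 4 = 8
Final: R2 = 8

8


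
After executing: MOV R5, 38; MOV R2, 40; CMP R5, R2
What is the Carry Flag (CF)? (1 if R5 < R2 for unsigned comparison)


Register state trace:
  MOV R5, 38  → R5 = 38
  MOV R2, 40  → R2 = 40
  CMP R5, R2  → unsigned 38 - 40: borrow occurs
  38 < 40, so CF = 1
CF = 1

1


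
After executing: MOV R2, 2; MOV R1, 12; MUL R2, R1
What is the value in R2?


Register state trace:
  MOV R2, 2  → R2 = 2
  MOV R1, 12  → R1 = 12
  MUL R2, R1  → R2 = 2 * 12 = 24
Final: R2 = 24

24


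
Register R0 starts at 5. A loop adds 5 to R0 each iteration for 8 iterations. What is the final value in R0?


Starting value: R0 = 5
  Iter 1: R0 = 5 + 5 = 10
  Iter 2: R0 = 10 + 5 = 15
  Iter 3: R0 = 15 + 5 = 20
  Iter 4: R0 = 20 + 5 = 25
  Iter 5: R0 = 25 + 5 = 30
  Iter 6: R0 = 30 + 5 = 35
  Iter 7: R0 = 35 + 5 = 40
  Iter 8: R0 = 40 + 5 = 45
Final: R0 = 45

45


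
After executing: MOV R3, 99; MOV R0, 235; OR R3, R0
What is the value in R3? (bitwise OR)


Register state trace:
  MOV R3, 99  → R3 = 99 (0b01100011)
  MOV R0, 235  → R0 = 235 (0b11101011)
  OR R3, R0   → R3 = 99 OR 235 = 235 (0b11101011)
Final: R3 = 235

235


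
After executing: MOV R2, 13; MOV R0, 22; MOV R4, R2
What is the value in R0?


Register state trace:
  MOV R2, 13  → R2 = 13
  MOV R0, 22  → R0 = 22
  MOV R4, R2  → R4 = 13
Final: R0 = 22

22


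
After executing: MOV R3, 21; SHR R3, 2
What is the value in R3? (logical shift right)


Register state trace:
  MOV R3, 21  → R3 = 21
  SHR R3, 2  → R3 = 21 >> 2 = 21 // 2^2 = 5
Final: R3 = 5

5


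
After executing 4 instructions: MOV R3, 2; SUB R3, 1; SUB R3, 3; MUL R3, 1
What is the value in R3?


Register state trace:
  MOV R3, 2  → R3 = 2
  SUB R3, 1  → R3 = 2 - 1 = 1
  SUB R3, 3  → R3 = 1 - 3 = -2
  MUL R3, 1  → R3 = -2 * 1 = -2
Final: R3 = -2

-2


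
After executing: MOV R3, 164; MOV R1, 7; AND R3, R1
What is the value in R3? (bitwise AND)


Register state trace:
  MOV R3, 164  → R3 = 164 (0b10100100)
  MOV R1, 7  → R1 = 7 (0b00000111)
  AND R3, R1  → R3 = 164 AND 7 = 4 (0b00000100)
Final: R3 = 4

4


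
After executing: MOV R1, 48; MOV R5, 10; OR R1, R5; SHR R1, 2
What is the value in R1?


Register state trace:
  MOV R1, 48  → R1 = 48 (0b00110000)
  MOV R5, 10  → R5 = 10 (0b00001010)
  OR R1, R5  → R1 = 48 OR 10 = 58 (0b00111010)
  SHR R1, 2  → R1 = 58 >> 2 = 14
Final: R1 = 14

14


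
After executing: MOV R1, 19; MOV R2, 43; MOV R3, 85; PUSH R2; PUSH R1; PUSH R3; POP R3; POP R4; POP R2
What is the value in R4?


Stack trace (top is rightmost):
  MOV R1, 19  → R1 = 19
  MOV R2, 43  → R2 = 43
  MOV R3, 85  → R3 = 85
  PUSH R2  → stack: [43]
  PUSH R1  → stack: [43, 19]
  PUSH R3  → stack: [43, 19, 85]
  POP R3  → R3 = 85, stack: [43, 19]
  POP R4  → R4 = 19, stack: [43]
  POP R2  → R2 = 43, stack: []
Final: R4 = 19

19


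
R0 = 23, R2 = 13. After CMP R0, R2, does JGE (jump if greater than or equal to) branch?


Trace:
  R0 = 23, R2 = 13
  CMP R0, R2  → compares 23 vs 13
  JGE checks: is 23 greater than or equal to 13?
  23 > 13, so condition is true
Branch taken: Yes

Yes


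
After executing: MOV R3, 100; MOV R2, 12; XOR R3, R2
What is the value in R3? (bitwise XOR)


Register state trace:
  MOV R3, 100  → R3 = 100 (0b01100100)
  MOV R2, 12  → R2 = 12 (0b00001100)
  XOR R3, R2  → R3 = 100 XOR 12 = 104 (0b01101000)
Final: R3 = 104

104


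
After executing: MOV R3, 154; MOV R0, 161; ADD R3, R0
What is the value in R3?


Register state trace:
  MOV R3, 154  → R3 = 154
  MOV R0, 161  → R0 = 161
  ADD R3, R0  → R3 = 154 + 161 = 315
Final: R3 = 315

315


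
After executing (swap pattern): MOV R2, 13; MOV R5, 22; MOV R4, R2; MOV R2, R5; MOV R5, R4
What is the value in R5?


Register state trace (swap pattern):
  MOV R2, 13  → R2 = 13
  MOV R5, 22  → R5 = 22
  MOV R4, R2  → R4 = 13  (save R2)
  MOV R2, R5  → R2 = 22  (R2 gets R5's value)
  MOV R5, R4  → R5 = 13  (R5 gets saved value)
Final: R5 = 13

13


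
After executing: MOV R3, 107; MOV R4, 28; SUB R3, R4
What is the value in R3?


Register state trace:
  MOV R3, 107  → R3 = 107
  MOV R4, 28  → R4 = 28
  SUB R3, R4  → R3 = 107 - 28 = 79
Final: R3 = 79

79


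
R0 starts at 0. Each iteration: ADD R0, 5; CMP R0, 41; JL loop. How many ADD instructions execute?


Loop trace (R0 starts at 0, target 41, step 5):
  ADD #1: R0 = 0 + 5 = 5  → 5 < 41, loop
  ADD #2: R0 = 5 + 5 = 10  → 10 < 41, loop
  ADD #3: R0 = 10 + 5 = 15  → 15 < 41, loop
  ADD #4: R0 = 15 + 5 = 20  → 20 < 41, loop
  ADD #5: R0 = 20 + 5 = 25  → 25 < 41, loop
  ADD #6: R0 = 25 + 5 = 30  → 30 < 41, loop
  ADD #7: R0 = 30 + 5 = 35  → 35 < 41, loop
  ADD #8: R0 = 35 + 5 = 40  → 40 < 41, loop
  ADD #9: R0 = 40 + 5 = 45  → 45 >= 41, exit
Total ADD instructions: 9

9


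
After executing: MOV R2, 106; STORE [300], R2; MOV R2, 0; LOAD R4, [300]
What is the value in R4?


Register and memory trace:
  MOV R2, 106  → R2 = 106
  STORE [300], R2  → mem[300] = 106
  MOV R2, 0  → R2 = 0
  LOAD R4, [300]  → R4 = mem[300] = 106
Final: R4 = 106

106


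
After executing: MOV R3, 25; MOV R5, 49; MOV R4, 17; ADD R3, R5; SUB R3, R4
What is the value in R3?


Register state trace:
  MOV R3, 25  → R3 = 25
  MOV R5, 49  → R5 = 49
  MOV R4, 17  → R4 = 17
  ADD R3, R5  → R3 = 25 + 49 = 74
  SUB R3, R4  → R3 = 74 - 17 = 57
Final: R3 = 57

57


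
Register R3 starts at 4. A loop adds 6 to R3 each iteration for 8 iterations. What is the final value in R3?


Starting value: R3 = 4
  Iter 1: R3 = 4 + 6 = 10
  Iter 2: R3 = 10 + 6 = 16
  Iter 3: R3 = 16 + 6 = 22
  Iter 4: R3 = 22 + 6 = 28
  Iter 5: R3 = 28 + 6 = 34
  Iter 6: R3 = 34 + 6 = 40
  Iter 7: R3 = 40 + 6 = 46
  Iter 8: R3 = 46 + 6 = 52
Final: R3 = 52

52


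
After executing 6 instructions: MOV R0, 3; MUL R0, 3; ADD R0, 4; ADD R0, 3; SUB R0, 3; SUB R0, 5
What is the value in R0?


Register state trace:
  MOV R0, 3  → R0 = 3
  MUL R0, 3  → R0 = 3 * 3 = 9
  ADD R0, 4  → R0 = 9 + 4 = 13
  ADD R0, 3  → R0 = 13 + 3 = 16
  SUB R0, 3  → R0 = 16 - 3 = 13
  SUB R0, 5  → R0 = 13 - 5 = 8
Final: R0 = 8

8


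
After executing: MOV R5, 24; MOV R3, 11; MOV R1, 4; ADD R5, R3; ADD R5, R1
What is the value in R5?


Register state trace:
  MOV R5, 24  → R5 = 24
  MOV R3, 11  → R3 = 11
  MOV R1, 4  → R1 = 4
  ADD R5, R3  → R5 = 24 + 11 = 35
  ADD R5, R1  → R5 = 35 + 4 = 39
Final: R5 = 39

39


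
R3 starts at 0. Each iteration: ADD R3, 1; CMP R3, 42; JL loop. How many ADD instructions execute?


Loop trace (R3 starts at 0, target 42, step 1):
  ADD #1: R3 = 0 + 1 = 1  → 1 < 42, loop
  ADD #2: R3 = 1 + 1 = 2  → 2 < 42, loop
  ADD #3: R3 = 2 + 1 = 3  → 3 < 42, loop
  ADD #4: R3 = 3 + 1 = 4  → 4 < 42, loop
  ADD #5: R3 = 4 + 1 = 5  → 5 < 42, loop
  ADD #6: R3 = 5 + 1 = 6  → 6 < 42, loop
  ADD #7: R3 = 6 + 1 = 7  → 7 < 42, loop
  ADD #8: R3 = 7 + 1 = 8  → 8 < 42, loop
  ADD #9: R3 = 8 + 1 = 9  → 9 < 42, loop
  ADD #10: R3 = 9 + 1 = 10  → 10 < 42, loop
  ADD #11: R3 = 10 + 1 = 11  → 11 < 42, loop
  ADD #12: R3 = 11 + 1 = 12  → 12 < 42, loop
  ADD #13: R3 = 12 + 1 = 13  → 13 < 42, loop
  ADD #14: R3 = 13 + 1 = 14  → 14 < 42, loop
  ADD #15: R3 = 14 + 1 = 15  → 15 < 42, loop
  ADD #16: R3 = 15 + 1 = 16  → 16 < 42, loop
  ADD #17: R3 = 16 + 1 = 17  → 17 < 42, loop
  ADD #18: R3 = 17 + 1 = 18  → 18 < 42, loop
  ADD #19: R3 = 18 + 1 = 19  → 19 < 42, loop
  ADD #20: R3 = 19 + 1 = 20  → 20 < 42, loop
  ADD #21: R3 = 20 + 1 = 21  → 21 < 42, loop
  ADD #22: R3 = 21 + 1 = 22  → 22 < 42, loop
  ADD #23: R3 = 22 + 1 = 23  → 23 < 42, loop
  ADD #24: R3 = 23 + 1 = 24  → 24 < 42, loop
  ADD #25: R3 = 24 + 1 = 25  → 25 < 42, loop
  ADD #26: R3 = 25 + 1 = 26  → 26 < 42, loop
  ADD #27: R3 = 26 + 1 = 27  → 27 < 42, loop
  ADD #28: R3 = 27 + 1 = 28  → 28 < 42, loop
  ADD #29: R3 = 28 + 1 = 29  → 29 < 42, loop
  ADD #30: R3 = 29 + 1 = 30  → 30 < 42, loop
  ADD #31: R3 = 30 + 1 = 31  → 31 < 42, loop
  ADD #32: R3 = 31 + 1 = 32  → 32 < 42, loop
  ADD #33: R3 = 32 + 1 = 33  → 33 < 42, loop
  ADD #34: R3 = 33 + 1 = 34  → 34 < 42, loop
  ADD #35: R3 = 34 + 1 = 35  → 35 < 42, loop
  ADD #36: R3 = 35 + 1 = 36  → 36 < 42, loop
  ADD #37: R3 = 36 + 1 = 37  → 37 < 42, loop
  ADD #38: R3 = 37 + 1 = 38  → 38 < 42, loop
  ADD #39: R3 = 38 + 1 = 39  → 39 < 42, loop
  ADD #40: R3 = 39 + 1 = 40  → 40 < 42, loop
  ADD #41: R3 = 40 + 1 = 41  → 41 < 42, loop
  ADD #42: R3 = 41 + 1 = 42  → 42 >= 42, exit
Total ADD instructions: 42

42


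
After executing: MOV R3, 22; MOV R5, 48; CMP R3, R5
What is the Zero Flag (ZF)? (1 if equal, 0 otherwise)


Register state trace:
  MOV R3, 22  → R3 = 22
  MOV R5, 48  → R5 = 48
  CMP R3, R5  → computes 22 - 48 = -26
  Result is nonzero, so values are not equal
ZF = 0

0


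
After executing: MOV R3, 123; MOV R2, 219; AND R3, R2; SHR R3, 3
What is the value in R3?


Register state trace:
  MOV R3, 123  → R3 = 123 (0b01111011)
  MOV R2, 219  → R2 = 219 (0b11011011)
  AND R3, R2  → R3 = 123 AND 219 = 91 (0b01011011)
  SHR R3, 3  → R3 = 91 >> 3 = 11
Final: R3 = 11

11


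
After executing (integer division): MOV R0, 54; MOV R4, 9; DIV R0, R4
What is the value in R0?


Register state trace:
  MOV R0, 54  → R0 = 54
  MOV R4, 9  → R4 = 9
  DIV R0, R4  → R0 = 54 // 9 = 6
Final: R0 = 6

6


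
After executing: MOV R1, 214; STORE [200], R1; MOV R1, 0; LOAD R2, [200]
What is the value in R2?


Register and memory trace:
  MOV R1, 214  → R1 = 214
  STORE [200], R1  → mem[200] = 214
  MOV R1, 0  → R1 = 0
  LOAD R2, [200]  → R2 = mem[200] = 214
Final: R2 = 214

214


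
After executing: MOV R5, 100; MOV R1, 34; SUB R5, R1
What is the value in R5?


Register state trace:
  MOV R5, 100  → R5 = 100
  MOV R1, 34  → R1 = 34
  SUB R5, R1  → R5 = 100 - 34 = 66
Final: R5 = 66

66


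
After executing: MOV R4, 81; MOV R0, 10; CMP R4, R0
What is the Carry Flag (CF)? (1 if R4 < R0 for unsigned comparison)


Register state trace:
  MOV R4, 81  → R4 = 81
  MOV R0, 10  → R0 = 10
  CMP R4, R0  → unsigned 81 - 10: no borrow
  81 >= 10, so CF = 0
CF = 0

0


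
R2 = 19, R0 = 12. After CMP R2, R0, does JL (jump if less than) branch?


Trace:
  R2 = 19, R0 = 12
  CMP R2, R0  → compares 19 vs 12
  JL checks: is 19 less than 12?
  19 > 12, so condition is false
Branch taken: No

No


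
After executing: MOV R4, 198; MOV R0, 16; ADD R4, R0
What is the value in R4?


Register state trace:
  MOV R4, 198  → R4 = 198
  MOV R0, 16  → R0 = 16
  ADD R4, R0  → R4 = 198 + 16 = 214
Final: R4 = 214

214


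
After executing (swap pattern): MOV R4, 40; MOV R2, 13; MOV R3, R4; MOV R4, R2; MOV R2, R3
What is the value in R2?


Register state trace (swap pattern):
  MOV R4, 40  → R4 = 40
  MOV R2, 13  → R2 = 13
  MOV R3, R4  → R3 = 40  (save R4)
  MOV R4, R2  → R4 = 13  (R4 gets R2's value)
  MOV R2, R3  → R2 = 40  (R2 gets saved value)
Final: R2 = 40

40
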